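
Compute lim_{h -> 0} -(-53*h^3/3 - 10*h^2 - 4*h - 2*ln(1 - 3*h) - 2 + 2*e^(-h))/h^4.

-487/12

Substitution gives 0/0; apply L'Hôpital's rule 4 times.
After differentiating numerator and denominator 4 times the quotient is (2*e^(-h) + 972/(3*h - 1)^4)/(-24); at h = 0 this is -487/12.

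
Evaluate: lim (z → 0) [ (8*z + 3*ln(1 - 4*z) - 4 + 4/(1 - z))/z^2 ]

-20

Substitution gives 0/0; apply L'Hôpital's rule 2 times.
After differentiating numerator and denominator 2 times the quotient is (-48/(4*z - 1)^2 - 8/(z - 1)^3)/(2); at z = 0 this is -20.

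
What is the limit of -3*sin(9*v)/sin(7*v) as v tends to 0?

Substitution gives 0/0.
Divide numerator and denominator by v: sin(9v)/v → 9 and sin(7v)/v → 7, so the limit is -3·9/7 = -27/7.

-27/7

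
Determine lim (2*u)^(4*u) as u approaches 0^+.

1

Base → 0⁺ and exponent → 0⁺: a 0^0 form.
Take logs: 4u·ln(2u). This is 0·(−∞); rewriting as ln(2u)/(1/(4u)) and applying L'Hôpital gives 0.
Hence the limit is e^0 = 1.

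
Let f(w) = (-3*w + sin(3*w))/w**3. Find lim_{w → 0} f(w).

Direct substitution gives 0/0.
Apply L'Hôpital: lim (3*cos(3*w) - 3)/(3*w^2), still 0/0.
Apply L'Hôpital: lim (-9*sin(3*w))/(6*w), still 0/0.
After 3 applications of L'Hôpital's rule the quotient is (-27*cos(3*w))/(6); substituting w = 0 gives -9/2.

-9/2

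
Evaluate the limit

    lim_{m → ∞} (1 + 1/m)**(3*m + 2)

Let L be the limit and take ln: ln L = lim (3m + 2)·ln(1 + 1/m) = lim (3m + 2)·(1/m + O(1/m²)) = 3.
Hence L = e^(3).

e^(3)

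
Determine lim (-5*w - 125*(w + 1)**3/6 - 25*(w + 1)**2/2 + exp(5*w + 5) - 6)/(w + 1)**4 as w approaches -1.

Direct substitution gives 0/0.
Apply L'Hôpital: lim (-25*w - 125*(w + 1)^2/2 + 5*e^(5*w + 5) - 30)/(4*(w + 1)^3), still 0/0.
Apply L'Hôpital: lim (-125*w + 25*e^(5*w + 5) - 150)/(12*(w + 1)^2), still 0/0.
Apply L'Hôpital: lim (125*e^(5*w + 5) - 125)/(24*w + 24), still 0/0.
After 4 applications of L'Hôpital's rule the quotient is (625*e^(5*w + 5))/(24); substituting w = -1 gives 625/24.

625/24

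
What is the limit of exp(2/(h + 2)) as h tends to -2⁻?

0

As h → -2⁻, 2/(h + 2) → −∞, so e^(2/(h + 2)) → 0.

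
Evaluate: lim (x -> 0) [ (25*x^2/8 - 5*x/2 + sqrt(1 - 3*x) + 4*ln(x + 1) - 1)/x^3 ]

Substitution gives 0/0 (the numerator vanishes to order 3).
Expand each term to order x^3: the coefficient of x^3 in √(1 - 3x) is -27/16 and in 4·ln(1 + x) is 4/3.
Lower-order terms cancel with the polynomial part, so the numerator is (-17/48)·x^3 + o(x^3), and the limit is (-17/48)/(1) = -17/48.

-17/48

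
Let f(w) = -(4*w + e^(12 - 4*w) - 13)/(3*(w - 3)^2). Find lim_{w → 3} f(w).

Direct substitution gives 0/0.
Apply L'Hôpital: lim (4 - 4*e^(12 - 4*w))/(18 - 6*w), still 0/0.
After 2 applications of L'Hôpital's rule the quotient is (16*e^(12 - 4*w))/(-6); substituting w = 3 gives -8/3.

-8/3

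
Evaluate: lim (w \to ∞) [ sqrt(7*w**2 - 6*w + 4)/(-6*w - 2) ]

For large |w|, √(7*w^2 - 6*w + 4) ≈ √7·|w| and the denominator ≈ -6w.
Since w → +∞, |w| = w, giving √7/(-6) = -√(7)/6.

-√(7)/6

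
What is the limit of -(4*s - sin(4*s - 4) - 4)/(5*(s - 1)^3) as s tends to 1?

-32/15

Direct substitution gives 0/0.
Apply L'Hôpital: lim (4 - 4*cos(4*s - 4))/(-15*(s - 1)^2), still 0/0.
Apply L'Hôpital: lim (16*sin(4*s - 4))/(30 - 30*s), still 0/0.
After 3 applications of L'Hôpital's rule the quotient is (64*cos(4*s - 4))/(-30); substituting s = 1 gives -32/15.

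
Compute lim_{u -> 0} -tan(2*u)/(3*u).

Substitution gives 0/0.
Since tan(θ)/θ → 1 as θ → 0, tan(2u)/(2u) → 1 and the limit is 2/(-3) = -2/3.

-2/3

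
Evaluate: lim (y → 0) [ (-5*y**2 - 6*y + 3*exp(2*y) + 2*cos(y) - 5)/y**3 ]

4

Substitution gives 0/0 (the numerator vanishes to order 3).
Expand each term to order y^3: the coefficient of y^3 in 3·e^(2y) is 4 and in 2·cos(y) is 0.
Lower-order terms cancel with the polynomial part, so the numerator is (4)·y^3 + o(y^3), and the limit is (4)/(1) = 4.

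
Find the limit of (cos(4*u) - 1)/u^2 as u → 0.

Direct substitution gives 0/0.
Apply L'Hôpital: lim (-4*sin(4*u))/(2*u), still 0/0.
After 2 applications of L'Hôpital's rule the quotient is (-16*cos(4*u))/(2); substituting u = 0 gives -8.

-8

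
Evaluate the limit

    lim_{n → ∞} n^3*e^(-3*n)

0

Write as n^3/e^{3n}, an ∞/∞ form.
Exponential growth dominates any polynomial, so repeated L'Hôpital (or the standard result) gives 0.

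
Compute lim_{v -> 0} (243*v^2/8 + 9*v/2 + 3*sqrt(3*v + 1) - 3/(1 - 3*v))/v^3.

Substitution gives 0/0; apply L'Hôpital's rule 3 times.
After differentiating numerator and denominator 3 times the quotient is (243/(8*(3*v + 1)^(5/2)) - 486/(3*v - 1)^4)/(6); at v = 0 this is -1215/16.

-1215/16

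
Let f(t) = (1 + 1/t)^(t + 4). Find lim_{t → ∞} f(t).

Write it as [(1 + 1/t)^t]^(1) · (1 + 1/t)^(4). The bracketed term tends to e^(1) and the second factor to 1, so the limit is e^(1).

e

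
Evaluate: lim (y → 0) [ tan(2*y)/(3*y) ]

Substitution gives 0/0.
Since tan(u)/u → 1 as u → 0, tan(2y)/(2y) → 1 and the limit is 2/3.

2/3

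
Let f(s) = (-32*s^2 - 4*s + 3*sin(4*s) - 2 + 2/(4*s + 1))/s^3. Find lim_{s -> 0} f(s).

-160

Substitution gives 0/0 (the numerator vanishes to order 3).
Expand each term to order s^3: the coefficient of s^3 in 2·1/(1 + 4s) is -128 and in 3·sin(4s) is -32.
Lower-order terms cancel with the polynomial part, so the numerator is (-160)·s^3 + o(s^3), and the limit is (-160)/(1) = -160.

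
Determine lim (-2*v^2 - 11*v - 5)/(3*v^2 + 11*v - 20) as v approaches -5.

Direct substitution gives 0/0, so factor. Both numerator and denominator have (v + 5) as a factor.
After cancelling, the expression reduces to (-2*v - 1)/(3*v - 4).
Substituting v = -5 gives -9/19.

-9/19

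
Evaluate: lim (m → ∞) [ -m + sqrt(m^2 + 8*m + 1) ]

This has the form ∞ − ∞. Multiply and divide by the conjugate √(m^2 + 8*m + 1) + m.
That gives (8m + 1) / (√(m^2 + 8*m + 1) + m).
Divide numerator and denominator by m: the limit is 8/(2·1) = 4.

4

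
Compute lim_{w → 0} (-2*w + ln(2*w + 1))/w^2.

-2

Direct substitution gives 0/0.
Apply L'Hôpital: lim (-2 + 2/(2*w + 1))/(2*w), still 0/0.
After 2 applications of L'Hôpital's rule the quotient is (-4/(2*w + 1)^2)/(2); substituting w = 0 gives -2.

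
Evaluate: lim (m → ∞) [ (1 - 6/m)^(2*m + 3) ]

Write it as [(1 - 6/m)^m]^(2) · (1 - 6/m)^(3). The bracketed term tends to e^(-6) and the second factor to 1, so the limit is e^(-12).

e^(-12)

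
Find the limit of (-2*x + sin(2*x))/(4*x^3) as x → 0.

-1/3

Direct substitution gives 0/0.
Apply L'Hôpital: lim (2*cos(2*x) - 2)/(12*x^2), still 0/0.
Apply L'Hôpital: lim (-4*sin(2*x))/(24*x), still 0/0.
After 3 applications of L'Hôpital's rule the quotient is (-8*cos(2*x))/(24); substituting x = 0 gives -1/3.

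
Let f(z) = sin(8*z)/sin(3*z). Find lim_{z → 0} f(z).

Substitution gives 0/0.
Divide numerator and denominator by z: sin(8z)/z → 8 and sin(3z)/z → 3, so the limit is 1·8/3 = 8/3.

8/3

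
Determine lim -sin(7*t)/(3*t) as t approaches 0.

-7/3

Substitution gives 0/0.
Write it as (7/(-3))·sin(7t)/(7t); since sin(u)/u → 1, the limit is -7/3.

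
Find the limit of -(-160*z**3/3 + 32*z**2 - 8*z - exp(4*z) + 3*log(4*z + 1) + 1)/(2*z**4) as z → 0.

Substitution gives 0/0 (the numerator vanishes to order 4).
Expand each term to order z^4: the coefficient of z^4 in 3·ln(1 + 4z) is -192 and in −e^(4z) is -32/3.
Lower-order terms cancel with the polynomial part, so the numerator is (-608/3)·z^4 + o(z^4), and the limit is (-608/3)/(-2) = 304/3.

304/3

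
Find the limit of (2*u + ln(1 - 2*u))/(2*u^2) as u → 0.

-1

Direct substitution gives 0/0.
Apply L'Hôpital: lim (2 - 2/(1 - 2*u))/(4*u), still 0/0.
After 2 applications of L'Hôpital's rule the quotient is (-4/(1 - 2*u)^2)/(4); substituting u = 0 gives -1.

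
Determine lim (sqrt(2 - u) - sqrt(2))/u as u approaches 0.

-√(2)/4

Substitution gives 0/0. Multiply numerator and denominator by the conjugate √(2 - u) + √2.
The numerator becomes (2 - u) − 2 = -u, so the expression simplifies to -1/(√(2 - u) + √2).
Letting u → 0 gives -1/(2√2) = -√(2)/4.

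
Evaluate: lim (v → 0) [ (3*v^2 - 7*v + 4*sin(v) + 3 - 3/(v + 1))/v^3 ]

Substitution gives 0/0 (the numerator vanishes to order 3).
Expand each term to order v^3: the coefficient of v^3 in 4·sin(v) is -2/3 and in -3·1/(1 + v) is 3.
Lower-order terms cancel with the polynomial part, so the numerator is (7/3)·v^3 + o(v^3), and the limit is (7/3)/(1) = 7/3.

7/3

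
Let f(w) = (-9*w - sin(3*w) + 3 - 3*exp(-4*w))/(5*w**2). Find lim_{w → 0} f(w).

-24/5

Substitution gives 0/0; apply L'Hôpital's rule 2 times.
After differentiating numerator and denominator 2 times the quotient is (9*sin(3*w) - 48*e^(-4*w))/(10); at w = 0 this is -24/5.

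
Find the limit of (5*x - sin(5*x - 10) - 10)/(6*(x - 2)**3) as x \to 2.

125/36

Direct substitution gives 0/0.
Apply L'Hôpital: lim (5 - 5*cos(5*x - 10))/(18*(x - 2)^2), still 0/0.
Apply L'Hôpital: lim (25*sin(5*x - 10))/(36*x - 72), still 0/0.
After 3 applications of L'Hôpital's rule the quotient is (125*cos(5*x - 10))/(36); substituting x = 2 gives 125/36.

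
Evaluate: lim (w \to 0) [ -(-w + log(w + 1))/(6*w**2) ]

Direct substitution gives 0/0.
Apply L'Hôpital: lim (-1 + 1/(w + 1))/(-12*w), still 0/0.
After 2 applications of L'Hôpital's rule the quotient is (-1/(w + 1)^2)/(-12); substituting w = 0 gives 1/12.

1/12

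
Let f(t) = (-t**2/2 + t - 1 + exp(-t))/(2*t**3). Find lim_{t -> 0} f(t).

-1/12

Direct substitution gives 0/0.
Apply L'Hôpital: lim (-t + 1 - e^(-t))/(6*t^2), still 0/0.
Apply L'Hôpital: lim (-1 + e^(-t))/(12*t), still 0/0.
After 3 applications of L'Hôpital's rule the quotient is (-e^(-t))/(12); substituting t = 0 gives -1/12.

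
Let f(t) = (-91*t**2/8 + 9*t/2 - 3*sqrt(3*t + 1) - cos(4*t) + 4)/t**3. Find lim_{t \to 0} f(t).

Substitution gives 0/0 (the numerator vanishes to order 3).
Expand each term to order t^3: the coefficient of t^3 in -3·√(1 + 3t) is -81/16 and in −cos(4t) is 0.
Lower-order terms cancel with the polynomial part, so the numerator is (-81/16)·t^3 + o(t^3), and the limit is (-81/16)/(1) = -81/16.

-81/16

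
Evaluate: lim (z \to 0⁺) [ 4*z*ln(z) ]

0

This is a 0·(−∞) form. Rewrite as 4·ln(z) / z^(−1) and apply L'Hôpital:
the derivative quotient is 4·(1/z) / (−1·z^(−2)) = (-4/1)·z^1 → 0.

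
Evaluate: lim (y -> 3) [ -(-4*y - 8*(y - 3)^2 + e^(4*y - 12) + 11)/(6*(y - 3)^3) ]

Direct substitution gives 0/0.
Apply L'Hôpital: lim (-16*y + 4*e^(4*y - 12) + 44)/(-18*(y - 3)^2), still 0/0.
Apply L'Hôpital: lim (16*e^(4*y - 12) - 16)/(108 - 36*y), still 0/0.
After 3 applications of L'Hôpital's rule the quotient is (64*e^(4*y - 12))/(-36); substituting y = 3 gives -16/9.

-16/9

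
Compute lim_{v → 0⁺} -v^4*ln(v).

0

This is a 0·(−∞) form. Rewrite as -1·ln(v) / v^(−4) and apply L'Hôpital:
the derivative quotient is -1·(1/v) / (−4·v^(−5)) = (1/4)·v^4 → 0.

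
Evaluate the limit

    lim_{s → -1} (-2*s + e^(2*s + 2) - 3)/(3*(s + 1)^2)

Direct substitution gives 0/0.
Apply L'Hôpital: lim (2*e^(2*s + 2) - 2)/(6*s + 6), still 0/0.
After 2 applications of L'Hôpital's rule the quotient is (4*e^(2*s + 2))/(6); substituting s = -1 gives 2/3.

2/3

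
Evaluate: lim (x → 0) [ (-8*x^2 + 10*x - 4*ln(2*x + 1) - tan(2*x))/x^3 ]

-40/3

Substitution gives 0/0 (the numerator vanishes to order 3).
Expand each term to order x^3: the coefficient of x^3 in −tan(2x) is -8/3 and in -4·ln(1 + 2x) is -32/3.
Lower-order terms cancel with the polynomial part, so the numerator is (-40/3)·x^3 + o(x^3), and the limit is (-40/3)/(1) = -40/3.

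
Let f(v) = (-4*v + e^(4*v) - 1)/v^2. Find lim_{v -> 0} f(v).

Direct substitution gives 0/0.
Apply L'Hôpital: lim (4*e^(4*v) - 4)/(2*v), still 0/0.
After 2 applications of L'Hôpital's rule the quotient is (16*e^(4*v))/(2); substituting v = 0 gives 8.

8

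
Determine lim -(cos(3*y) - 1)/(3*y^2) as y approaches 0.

Direct substitution gives 0/0.
Apply L'Hôpital: lim (-3*sin(3*y))/(-6*y), still 0/0.
After 2 applications of L'Hôpital's rule the quotient is (-9*cos(3*y))/(-6); substituting y = 0 gives 3/2.

3/2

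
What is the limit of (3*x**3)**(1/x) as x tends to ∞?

1

Base → ∞ and exponent → 0: an ∞^0 form.
Take logs: (1/x)·ln(3·x^3) = (ln 3 + 3·ln x)/x → 0.
So the limit is e^0 = 1.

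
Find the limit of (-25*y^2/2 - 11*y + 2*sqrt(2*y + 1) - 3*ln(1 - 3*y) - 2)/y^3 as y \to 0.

28

Substitution gives 0/0; apply L'Hôpital's rule 3 times.
After differentiating numerator and denominator 3 times the quotient is (-162/(3*y - 1)^3 + 6/(2*y + 1)^(5/2))/(6); at y = 0 this is 28.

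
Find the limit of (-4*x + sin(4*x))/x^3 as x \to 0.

Direct substitution gives 0/0.
Apply L'Hôpital: lim (4*cos(4*x) - 4)/(3*x^2), still 0/0.
Apply L'Hôpital: lim (-16*sin(4*x))/(6*x), still 0/0.
After 3 applications of L'Hôpital's rule the quotient is (-64*cos(4*x))/(6); substituting x = 0 gives -32/3.

-32/3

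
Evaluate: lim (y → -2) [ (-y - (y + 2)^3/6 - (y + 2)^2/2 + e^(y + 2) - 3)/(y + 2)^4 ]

1/24

Direct substitution gives 0/0.
Apply L'Hôpital: lim (-y - (y + 2)^2/2 + e^(y + 2) - 3)/(4*(y + 2)^3), still 0/0.
Apply L'Hôpital: lim (-y + e^(y + 2) - 3)/(12*(y + 2)^2), still 0/0.
Apply L'Hôpital: lim (e^(y + 2) - 1)/(24*y + 48), still 0/0.
After 4 applications of L'Hôpital's rule the quotient is (e^(y + 2))/(24); substituting y = -2 gives 1/24.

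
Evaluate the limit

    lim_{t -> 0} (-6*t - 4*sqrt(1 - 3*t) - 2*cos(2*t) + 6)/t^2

Substitution gives 0/0 (the numerator vanishes to order 2).
Expand each term to order t^2: the coefficient of t^2 in -4·√(1 - 3t) is 9/2 and in -2·cos(2t) is 4.
Lower-order terms cancel with the polynomial part, so the numerator is (17/2)·t^2 + o(t^2), and the limit is (17/2)/(1) = 17/2.

17/2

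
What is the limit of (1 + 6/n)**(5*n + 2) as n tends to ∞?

Let L be the limit and take ln: ln L = lim (5n + 2)·ln(1 + 6/n) = lim (5n + 2)·(6/n + O(1/n²)) = 30.
Hence L = e^(30).

e^(30)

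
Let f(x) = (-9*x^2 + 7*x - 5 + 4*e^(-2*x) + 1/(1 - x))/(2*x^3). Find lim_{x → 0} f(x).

Substitution gives 0/0 (the numerator vanishes to order 3).
Expand each term to order x^3: the coefficient of x^3 in 4·e^(-2x) is -16/3 and in 1/(1 - x) is 1.
Lower-order terms cancel with the polynomial part, so the numerator is (-13/3)·x^3 + o(x^3), and the limit is (-13/3)/(2) = -13/6.

-13/6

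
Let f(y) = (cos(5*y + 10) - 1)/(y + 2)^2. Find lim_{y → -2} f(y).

-25/2

Direct substitution gives 0/0.
Apply L'Hôpital: lim (-5*sin(5*y + 10))/(2*y + 4), still 0/0.
After 2 applications of L'Hôpital's rule the quotient is (-25*cos(5*y + 10))/(2); substituting y = -2 gives -25/2.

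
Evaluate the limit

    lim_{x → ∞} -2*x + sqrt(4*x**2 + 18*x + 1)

An ∞ − ∞ form. Rationalising with the conjugate, the difference becomes (18x + 1) / (√(4*x^2 + 18*x + 1) + 2x).
For large x the denominator behaves like 2·2x, so the quotient tends to 18/4 = 9/2.

9/2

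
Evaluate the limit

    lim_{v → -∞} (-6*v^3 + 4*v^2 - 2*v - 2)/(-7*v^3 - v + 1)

6/7

Numerator and denominator both have degree 3.
Dividing every term by v^3, all lower-order terms vanish and the limit is the ratio of leading coefficients, -6/(-7) = 6/7.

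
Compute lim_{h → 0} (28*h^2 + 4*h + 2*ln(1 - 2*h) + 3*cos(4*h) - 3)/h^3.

-16/3

Substitution gives 0/0 (the numerator vanishes to order 3).
Expand each term to order h^3: the coefficient of h^3 in 3·cos(4h) is 0 and in 2·ln(1 - 2h) is -16/3.
Lower-order terms cancel with the polynomial part, so the numerator is (-16/3)·h^3 + o(h^3), and the limit is (-16/3)/(1) = -16/3.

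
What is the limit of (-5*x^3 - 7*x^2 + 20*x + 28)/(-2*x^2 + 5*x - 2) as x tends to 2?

68/3

At x = 2 both the top and bottom vanish — a removable singularity. Factoring out (x - 2) from each leaves (-5*x^2 - 17*x - 14)/(1 - 2*x), which at x = 2 equals 68/3.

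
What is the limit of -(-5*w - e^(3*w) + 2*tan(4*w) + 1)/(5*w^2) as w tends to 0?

Substitution gives 0/0 (the numerator vanishes to order 2).
Expand each term to order w^2: the coefficient of w^2 in −e^(3w) is -9/2 and in 2·tan(4w) is 0.
Lower-order terms cancel with the polynomial part, so the numerator is (-9/2)·w^2 + o(w^2), and the limit is (-9/2)/(-5) = 9/10.

9/10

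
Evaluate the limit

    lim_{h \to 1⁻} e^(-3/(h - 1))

∞

As h → 1⁻, -3/(h - 1) → +∞, so e^(-3/(h - 1)) → ∞.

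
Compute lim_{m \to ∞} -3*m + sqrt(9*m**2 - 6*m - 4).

This has the form ∞ − ∞. Multiply and divide by the conjugate √(9*m^2 - 6*m - 4) + 3m.
That gives (-6m - 4) / (√(9*m^2 - 6*m - 4) + 3m).
Divide numerator and denominator by m: the limit is -6/(2·3) = -1.

-1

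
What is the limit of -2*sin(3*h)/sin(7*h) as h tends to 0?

Substitution gives 0/0.
Divide numerator and denominator by h: sin(3h)/h → 3 and sin(7h)/h → 7, so the limit is -2·3/7 = -6/7.

-6/7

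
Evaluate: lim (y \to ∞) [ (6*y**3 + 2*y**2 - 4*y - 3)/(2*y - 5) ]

∞

The numerator has higher degree (3 > 1); the quotient behaves like (6/(2))·y^2 for large |y|.
As y → +∞ this diverges to ∞.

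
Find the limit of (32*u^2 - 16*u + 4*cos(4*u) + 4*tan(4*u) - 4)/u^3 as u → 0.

256/3

Substitution gives 0/0; apply L'Hôpital's rule 3 times.
After differentiating numerator and denominator 3 times the quotient is (256*sin(4*u) + 1536*tan(4*u)^4 + 2048*tan(4*u)^2 + 512)/(6); at u = 0 this is 256/3.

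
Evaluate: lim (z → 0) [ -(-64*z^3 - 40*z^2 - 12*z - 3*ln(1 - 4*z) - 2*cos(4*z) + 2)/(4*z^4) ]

Substitution gives 0/0 (the numerator vanishes to order 4).
Expand each term to order z^4: the coefficient of z^4 in -3·ln(1 - 4z) is 192 and in -2·cos(4z) is -64/3.
Lower-order terms cancel with the polynomial part, so the numerator is (512/3)·z^4 + o(z^4), and the limit is (512/3)/(-4) = -128/3.

-128/3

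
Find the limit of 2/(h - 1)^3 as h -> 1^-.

-∞

As h → 1⁻, (h - 1) → 0⁻, so (h - 1)^3 → 0⁻ and 2/(h - 1)^3 → -∞.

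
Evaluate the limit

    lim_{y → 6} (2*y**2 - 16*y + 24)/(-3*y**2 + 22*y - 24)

-4/7

Since y = 6 makes numerator and denominator zero, (y - 6) divides both.
Cancelling it gives (2*y - 4)/(4 - 3*y); now plug in y = 6 to get -4/7.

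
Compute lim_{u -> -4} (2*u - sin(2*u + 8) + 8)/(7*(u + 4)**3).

Direct substitution gives 0/0.
Apply L'Hôpital: lim (2 - 2*cos(2*u + 8))/(21*(u + 4)^2), still 0/0.
Apply L'Hôpital: lim (4*sin(2*u + 8))/(42*u + 168), still 0/0.
After 3 applications of L'Hôpital's rule the quotient is (8*cos(2*u + 8))/(42); substituting u = -4 gives 4/21.

4/21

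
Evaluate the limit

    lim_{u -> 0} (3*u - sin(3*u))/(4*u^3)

9/8

Direct substitution gives 0/0.
Apply L'Hôpital: lim (3 - 3*cos(3*u))/(12*u^2), still 0/0.
Apply L'Hôpital: lim (9*sin(3*u))/(24*u), still 0/0.
After 3 applications of L'Hôpital's rule the quotient is (27*cos(3*u))/(24); substituting u = 0 gives 9/8.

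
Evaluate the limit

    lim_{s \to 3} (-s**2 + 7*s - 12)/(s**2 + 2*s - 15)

Since s = 3 makes numerator and denominator zero, (s - 3) divides both.
Cancelling it gives (4 - s)/(s + 5); now plug in s = 3 to get 1/8.

1/8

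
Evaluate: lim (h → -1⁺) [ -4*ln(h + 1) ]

As h → -1⁺, h + 1 → 0⁺ and ln(h + 1) → −∞.
Multiplying by -4 gives ∞.

∞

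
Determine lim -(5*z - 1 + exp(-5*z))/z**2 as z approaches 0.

Direct substitution gives 0/0.
Apply L'Hôpital: lim (5 - 5*e^(-5*z))/(-2*z), still 0/0.
After 2 applications of L'Hôpital's rule the quotient is (25*e^(-5*z))/(-2); substituting z = 0 gives -25/2.

-25/2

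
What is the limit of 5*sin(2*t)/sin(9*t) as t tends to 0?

10/9

Substitution gives 0/0.
Divide numerator and denominator by t: sin(2t)/t → 2 and sin(9t)/t → 9, so the limit is 5·2/9 = 10/9.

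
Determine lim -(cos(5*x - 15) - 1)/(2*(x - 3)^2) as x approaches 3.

Direct substitution gives 0/0.
Apply L'Hôpital: lim (-5*sin(5*x - 15))/(12 - 4*x), still 0/0.
After 2 applications of L'Hôpital's rule the quotient is (-25*cos(5*x - 15))/(-4); substituting x = 3 gives 25/4.

25/4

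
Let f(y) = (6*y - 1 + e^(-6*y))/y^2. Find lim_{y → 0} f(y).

Direct substitution gives 0/0.
Apply L'Hôpital: lim (6 - 6*e^(-6*y))/(2*y), still 0/0.
After 2 applications of L'Hôpital's rule the quotient is (36*e^(-6*y))/(2); substituting y = 0 gives 18.

18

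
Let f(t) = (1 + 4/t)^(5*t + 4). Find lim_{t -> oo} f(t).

Let L be the limit and take ln: ln L = lim (5t + 4)·ln(1 + 4/t) = lim (5t + 4)·(4/t + O(1/t²)) = 20.
Hence L = e^(20).

e^(20)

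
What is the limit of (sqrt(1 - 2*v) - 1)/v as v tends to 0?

-1

A 0/0 form; rationalise with √(1 - 2v) + √1. This collapses the numerator to -2v, leaving -2/(√(1 - 2v) + √1) → -2/(2√1) = -1.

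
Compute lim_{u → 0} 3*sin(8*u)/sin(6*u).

Substitution gives 0/0.
Divide numerator and denominator by u: sin(8u)/u → 8 and sin(6u)/u → 6, so the limit is 3·8/6 = 4.

4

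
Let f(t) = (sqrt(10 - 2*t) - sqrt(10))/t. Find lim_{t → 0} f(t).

-√(10)/10

A 0/0 form; rationalise with √(10 - 2t) + √10. This collapses the numerator to -2t, leaving -2/(√(10 - 2t) + √10) → -2/(2√10) = -√(10)/10.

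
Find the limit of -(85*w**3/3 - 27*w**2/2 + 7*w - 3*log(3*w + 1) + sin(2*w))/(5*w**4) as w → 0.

Substitution gives 0/0; apply L'Hôpital's rule 4 times.
After differentiating numerator and denominator 4 times the quotient is (16*sin(2*w) + 1458/(3*w + 1)^4)/(-120); at w = 0 this is -243/20.

-243/20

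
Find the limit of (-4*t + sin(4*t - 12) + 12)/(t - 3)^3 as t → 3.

Direct substitution gives 0/0.
Apply L'Hôpital: lim (4*cos(4*t - 12) - 4)/(3*(t - 3)^2), still 0/0.
Apply L'Hôpital: lim (-16*sin(4*t - 12))/(6*t - 18), still 0/0.
After 3 applications of L'Hôpital's rule the quotient is (-64*cos(4*t - 12))/(6); substituting t = 3 gives -32/3.

-32/3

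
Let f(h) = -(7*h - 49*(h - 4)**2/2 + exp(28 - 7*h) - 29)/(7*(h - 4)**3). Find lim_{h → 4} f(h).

49/6

Direct substitution gives 0/0.
Apply L'Hôpital: lim (-49*h - 7*e^(28 - 7*h) + 203)/(-21*(h - 4)^2), still 0/0.
Apply L'Hôpital: lim (49*e^(28 - 7*h) - 49)/(168 - 42*h), still 0/0.
After 3 applications of L'Hôpital's rule the quotient is (-343*e^(28 - 7*h))/(-42); substituting h = 4 gives 49/6.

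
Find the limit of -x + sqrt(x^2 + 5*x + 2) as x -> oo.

An ∞ − ∞ form. Rationalising with the conjugate, the difference becomes (5x + 2) / (√(x^2 + 5*x + 2) + x).
For large x the denominator behaves like 2·x, so the quotient tends to 5/2 = 5/2.

5/2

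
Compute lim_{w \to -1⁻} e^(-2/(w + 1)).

As w → -1⁻, -2/(w + 1) → +∞, so e^(-2/(w + 1)) → ∞.

∞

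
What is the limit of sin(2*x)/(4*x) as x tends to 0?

1/2

Substitution gives 0/0.
Write it as (2/4)·sin(2x)/(2x); since sin(u)/u → 1, the limit is 1/2.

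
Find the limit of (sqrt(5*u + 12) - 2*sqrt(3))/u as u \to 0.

5*√(3)/12

Substitution gives 0/0. Multiply numerator and denominator by the conjugate √(12 + 5u) + √12.
The numerator becomes (12 + 5u) − 12 = 5u, so the expression simplifies to 5/(√(12 + 5u) + √12).
Letting u → 0 gives 5/(2√12) = 5*√(3)/12.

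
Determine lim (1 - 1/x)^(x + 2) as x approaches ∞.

e^(-1)

The base → 1 and the exponent → ∞: a 1^∞ form.
Take logarithms: (x + 2)·ln(1 - 1/x). Since ln(1+u) ~ u for small u, this behaves like (x)·(-1/x) → -1.
So the limit is e^(-1).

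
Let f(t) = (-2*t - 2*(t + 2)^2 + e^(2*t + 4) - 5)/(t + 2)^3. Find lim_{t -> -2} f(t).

Direct substitution gives 0/0.
Apply L'Hôpital: lim (-4*t + 2*e^(2*t + 4) - 10)/(3*(t + 2)^2), still 0/0.
Apply L'Hôpital: lim (4*e^(2*t + 4) - 4)/(6*t + 12), still 0/0.
After 3 applications of L'Hôpital's rule the quotient is (8*e^(2*t + 4))/(6); substituting t = -2 gives 4/3.

4/3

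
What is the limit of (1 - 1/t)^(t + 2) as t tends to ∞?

e^(-1)

Let L be the limit and take ln: ln L = lim (t + 2)·ln(1 - 1/t) = lim (t + 2)·(-1/t + O(1/t²)) = -1.
Hence L = e^(-1).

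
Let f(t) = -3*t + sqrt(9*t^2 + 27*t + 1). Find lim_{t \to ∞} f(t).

This has the form ∞ − ∞. Multiply and divide by the conjugate √(9*t^2 + 27*t + 1) + 3t.
That gives (27t + 1) / (√(9*t^2 + 27*t + 1) + 3t).
Divide numerator and denominator by t: the limit is 27/(2·3) = 9/2.

9/2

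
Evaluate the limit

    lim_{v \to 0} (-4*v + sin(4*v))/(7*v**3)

Direct substitution gives 0/0.
Apply L'Hôpital: lim (4*cos(4*v) - 4)/(21*v^2), still 0/0.
Apply L'Hôpital: lim (-16*sin(4*v))/(42*v), still 0/0.
After 3 applications of L'Hôpital's rule the quotient is (-64*cos(4*v))/(42); substituting v = 0 gives -32/21.

-32/21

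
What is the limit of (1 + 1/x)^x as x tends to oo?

e

Let L be the limit and take ln: ln L = lim (x)·ln(1 + 1/x) = lim (x)·(1/x + O(1/x²)) = 1.
Hence L = e^(1).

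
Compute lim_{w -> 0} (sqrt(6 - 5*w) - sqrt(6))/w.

A 0/0 form; rationalise with √(6 - 5w) + √6. This collapses the numerator to -5w, leaving -5/(√(6 - 5w) + √6) → -5/(2√6) = -5*√(6)/12.

-5*√(6)/12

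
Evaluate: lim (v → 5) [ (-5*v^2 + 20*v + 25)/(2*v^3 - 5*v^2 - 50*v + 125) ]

-3/5

Since v = 5 makes numerator and denominator zero, (v - 5) divides both.
Cancelling it gives (-5*v - 5)/(2*v^2 + 5*v - 25); now plug in v = 5 to get -3/5.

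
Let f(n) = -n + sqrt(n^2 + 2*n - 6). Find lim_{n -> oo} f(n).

An ∞ − ∞ form. Rationalising with the conjugate, the difference becomes (2n - 6) / (√(n^2 + 2*n - 6) + n).
For large n the denominator behaves like 2·n, so the quotient tends to 2/2 = 1.

1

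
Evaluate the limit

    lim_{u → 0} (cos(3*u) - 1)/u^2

Direct substitution gives 0/0.
Apply L'Hôpital: lim (-3*sin(3*u))/(2*u), still 0/0.
After 2 applications of L'Hôpital's rule the quotient is (-9*cos(3*u))/(2); substituting u = 0 gives -9/2.

-9/2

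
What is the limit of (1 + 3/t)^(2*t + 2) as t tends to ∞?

e^(6)

Write it as [(1 + 3/t)^t]^(2) · (1 + 3/t)^(2). The bracketed term tends to e^(3) and the second factor to 1, so the limit is e^(6).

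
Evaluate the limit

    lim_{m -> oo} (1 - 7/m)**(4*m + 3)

e^(-28)

Write it as [(1 - 7/m)^m]^(4) · (1 - 7/m)^(3). The bracketed term tends to e^(-7) and the second factor to 1, so the limit is e^(-28).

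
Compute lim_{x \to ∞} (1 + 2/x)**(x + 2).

e^(2)

The base → 1 and the exponent → ∞: a 1^∞ form.
Take logarithms: (x + 2)·ln(1 + 2/x). Since ln(1+u) ~ u for small u, this behaves like (x)·(2/x) → 2.
So the limit is e^(2).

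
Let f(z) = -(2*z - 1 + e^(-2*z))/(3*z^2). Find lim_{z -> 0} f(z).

-2/3

Direct substitution gives 0/0.
Apply L'Hôpital: lim (2 - 2*e^(-2*z))/(-6*z), still 0/0.
After 2 applications of L'Hôpital's rule the quotient is (4*e^(-2*z))/(-6); substituting z = 0 gives -2/3.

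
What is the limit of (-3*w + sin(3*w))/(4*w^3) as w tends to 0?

-9/8

Direct substitution gives 0/0.
Apply L'Hôpital: lim (3*cos(3*w) - 3)/(12*w^2), still 0/0.
Apply L'Hôpital: lim (-9*sin(3*w))/(24*w), still 0/0.
After 3 applications of L'Hôpital's rule the quotient is (-27*cos(3*w))/(24); substituting w = 0 gives -9/8.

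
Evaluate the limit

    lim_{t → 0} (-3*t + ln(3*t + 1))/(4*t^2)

Direct substitution gives 0/0.
Apply L'Hôpital: lim (-3 + 3/(3*t + 1))/(8*t), still 0/0.
After 2 applications of L'Hôpital's rule the quotient is (-9/(3*t + 1)^2)/(8); substituting t = 0 gives -9/8.

-9/8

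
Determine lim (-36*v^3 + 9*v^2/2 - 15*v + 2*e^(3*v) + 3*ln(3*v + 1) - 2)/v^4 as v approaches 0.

-54

Substitution gives 0/0; apply L'Hôpital's rule 4 times.
After differentiating numerator and denominator 4 times the quotient is (162*e^(3*v) - 1458/(3*v + 1)^4)/(24); at v = 0 this is -54.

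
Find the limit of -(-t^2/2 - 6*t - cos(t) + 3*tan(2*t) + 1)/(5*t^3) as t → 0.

Substitution gives 0/0 (the numerator vanishes to order 3).
Expand each term to order t^3: the coefficient of t^3 in −cos(t) is 0 and in 3·tan(2t) is 8.
Lower-order terms cancel with the polynomial part, so the numerator is (8)·t^3 + o(t^3), and the limit is (8)/(-5) = -8/5.

-8/5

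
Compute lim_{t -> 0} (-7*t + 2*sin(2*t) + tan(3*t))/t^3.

19/3

Substitution gives 0/0 (the numerator vanishes to order 3).
Expand each term to order t^3: the coefficient of t^3 in 2·sin(2t) is -8/3 and in tan(3t) is 9.
Lower-order terms cancel with the polynomial part, so the numerator is (19/3)·t^3 + o(t^3), and the limit is (19/3)/(1) = 19/3.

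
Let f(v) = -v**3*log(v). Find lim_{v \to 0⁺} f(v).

0

This is a 0·(−∞) form. Rewrite as -1·ln(v) / v^(−3) and apply L'Hôpital:
the derivative quotient is -1·(1/v) / (−3·v^(−4)) = (1/3)·v^3 → 0.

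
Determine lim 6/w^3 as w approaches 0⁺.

As w → 0⁺, (w) → 0⁺, so (w)^3 → 0⁺ and 6/(w)^3 → ∞.

∞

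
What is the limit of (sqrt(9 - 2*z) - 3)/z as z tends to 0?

-1/3

Substitution gives 0/0. Multiply numerator and denominator by the conjugate √(9 - 2z) + √9.
The numerator becomes (9 - 2z) − 9 = -2z, so the expression simplifies to -2/(√(9 - 2z) + √9).
Letting z → 0 gives -2/(2√9) = -1/3.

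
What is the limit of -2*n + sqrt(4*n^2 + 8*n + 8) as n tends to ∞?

An ∞ − ∞ form. Rationalising with the conjugate, the difference becomes (8n + 8) / (√(4*n^2 + 8*n + 8) + 2n).
For large n the denominator behaves like 2·2n, so the quotient tends to 8/4 = 2.

2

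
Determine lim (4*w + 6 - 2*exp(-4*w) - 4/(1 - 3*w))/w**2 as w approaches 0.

Substitution gives 0/0; apply L'Hôpital's rule 2 times.
After differentiating numerator and denominator 2 times the quotient is (-32*e^(-4*w) + 72/(3*w - 1)^3)/(2); at w = 0 this is -52.

-52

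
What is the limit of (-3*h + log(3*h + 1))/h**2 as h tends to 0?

-9/2

Direct substitution gives 0/0.
Apply L'Hôpital: lim (-3 + 3/(3*h + 1))/(2*h), still 0/0.
After 2 applications of L'Hôpital's rule the quotient is (-9/(3*h + 1)^2)/(2); substituting h = 0 gives -9/2.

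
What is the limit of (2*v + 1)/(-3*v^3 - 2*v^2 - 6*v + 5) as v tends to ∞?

0

The denominator has degree 3 and the numerator degree 1. Dividing numerator and denominator by v^3 sends every term to 0 except the leading denominator term, so the limit is 0.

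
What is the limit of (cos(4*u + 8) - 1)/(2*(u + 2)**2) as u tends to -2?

Direct substitution gives 0/0.
Apply L'Hôpital: lim (-4*sin(4*u + 8))/(4*u + 8), still 0/0.
After 2 applications of L'Hôpital's rule the quotient is (-16*cos(4*u + 8))/(4); substituting u = -2 gives -4.

-4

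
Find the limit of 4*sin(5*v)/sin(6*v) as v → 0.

10/3

Substitution gives 0/0.
Divide numerator and denominator by v: sin(5v)/v → 5 and sin(6v)/v → 6, so the limit is 4·5/6 = 10/3.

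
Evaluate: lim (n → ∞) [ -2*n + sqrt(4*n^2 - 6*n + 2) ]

This has the form ∞ − ∞. Multiply and divide by the conjugate √(4*n^2 - 6*n + 2) + 2n.
That gives (-6n + 2) / (√(4*n^2 - 6*n + 2) + 2n).
Divide numerator and denominator by n: the limit is -6/(2·2) = -3/2.

-3/2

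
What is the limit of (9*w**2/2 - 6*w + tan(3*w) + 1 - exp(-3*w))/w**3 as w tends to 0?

Substitution gives 0/0; apply L'Hôpital's rule 3 times.
After differentiating numerator and denominator 3 times the quotient is (27*(2*(3*tan(3*w)^2 + 1)*e^(3*w)/cos(3*w)^2 + 1)*e^(-3*w))/(6); at w = 0 this is 27/2.

27/2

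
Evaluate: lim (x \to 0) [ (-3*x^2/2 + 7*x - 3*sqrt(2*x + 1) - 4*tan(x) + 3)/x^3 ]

-17/6

Substitution gives 0/0 (the numerator vanishes to order 3).
Expand each term to order x^3: the coefficient of x^3 in -3·√(1 + 2x) is -3/2 and in -4·tan(x) is -4/3.
Lower-order terms cancel with the polynomial part, so the numerator is (-17/6)·x^3 + o(x^3), and the limit is (-17/6)/(1) = -17/6.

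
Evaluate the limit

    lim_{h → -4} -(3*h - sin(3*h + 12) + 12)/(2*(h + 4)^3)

Direct substitution gives 0/0.
Apply L'Hôpital: lim (3 - 3*cos(3*h + 12))/(-6*(h + 4)^2), still 0/0.
Apply L'Hôpital: lim (9*sin(3*h + 12))/(-12*h - 48), still 0/0.
After 3 applications of L'Hôpital's rule the quotient is (27*cos(3*h + 12))/(-12); substituting h = -4 gives -9/4.

-9/4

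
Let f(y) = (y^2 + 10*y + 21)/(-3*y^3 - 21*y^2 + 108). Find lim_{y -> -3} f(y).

4/45

Since y = -3 makes numerator and denominator zero, (y + 3) divides both.
Cancelling it gives (y + 7)/(-3*y^2 - 12*y + 36); now plug in y = -3 to get 4/45.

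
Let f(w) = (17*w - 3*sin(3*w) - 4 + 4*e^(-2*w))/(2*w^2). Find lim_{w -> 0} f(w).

4

Substitution gives 0/0 (the numerator vanishes to order 2).
Expand each term to order w^2: the coefficient of w^2 in -3·sin(3w) is 0 and in 4·e^(-2w) is 8.
Lower-order terms cancel with the polynomial part, so the numerator is (8)·w^2 + o(w^2), and the limit is (8)/(2) = 4.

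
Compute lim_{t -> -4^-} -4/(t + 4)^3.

As t → -4⁻, (t + 4) → 0⁻, so (t + 4)^3 → 0⁻ and -4/(t + 4)^3 → ∞.

∞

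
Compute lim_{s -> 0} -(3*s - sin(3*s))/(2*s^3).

Direct substitution gives 0/0.
Apply L'Hôpital: lim (3 - 3*cos(3*s))/(-6*s^2), still 0/0.
Apply L'Hôpital: lim (9*sin(3*s))/(-12*s), still 0/0.
After 3 applications of L'Hôpital's rule the quotient is (27*cos(3*s))/(-12); substituting s = 0 gives -9/4.

-9/4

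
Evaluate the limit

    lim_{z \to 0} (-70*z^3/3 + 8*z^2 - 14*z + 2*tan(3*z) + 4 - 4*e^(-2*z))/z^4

Substitution gives 0/0; apply L'Hôpital's rule 4 times.
After differentiating numerator and denominator 4 times the quotient is (16*(81*(3*tan(3*z)^2 + 2)*e^(2*z)*tan(3*z)/cos(3*z)^2 - 4)*e^(-2*z))/(24); at z = 0 this is -8/3.

-8/3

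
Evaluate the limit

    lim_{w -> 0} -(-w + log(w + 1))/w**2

Direct substitution gives 0/0.
Apply L'Hôpital: lim (-1 + 1/(w + 1))/(-2*w), still 0/0.
After 2 applications of L'Hôpital's rule the quotient is (-1/(w + 1)^2)/(-2); substituting w = 0 gives 1/2.

1/2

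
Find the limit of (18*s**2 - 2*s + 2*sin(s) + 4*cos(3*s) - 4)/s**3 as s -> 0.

Substitution gives 0/0 (the numerator vanishes to order 3).
Expand each term to order s^3: the coefficient of s^3 in 2·sin(s) is -1/3 and in 4·cos(3s) is 0.
Lower-order terms cancel with the polynomial part, so the numerator is (-1/3)·s^3 + o(s^3), and the limit is (-1/3)/(1) = -1/3.

-1/3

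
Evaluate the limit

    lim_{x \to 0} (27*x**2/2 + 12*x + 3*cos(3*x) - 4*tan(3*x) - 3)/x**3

Substitution gives 0/0 (the numerator vanishes to order 3).
Expand each term to order x^3: the coefficient of x^3 in 3·cos(3x) is 0 and in -4·tan(3x) is -36.
Lower-order terms cancel with the polynomial part, so the numerator is (-36)·x^3 + o(x^3), and the limit is (-36)/(1) = -36.

-36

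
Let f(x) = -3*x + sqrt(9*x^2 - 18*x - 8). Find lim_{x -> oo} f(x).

-3

This has the form ∞ − ∞. Multiply and divide by the conjugate √(9*x^2 - 18*x - 8) + 3x.
That gives (-18x - 8) / (√(9*x^2 - 18*x - 8) + 3x).
Divide numerator and denominator by x: the limit is -18/(2·3) = -3.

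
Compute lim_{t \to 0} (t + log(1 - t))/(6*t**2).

-1/12

Direct substitution gives 0/0.
Apply L'Hôpital: lim (1 - 1/(1 - t))/(12*t), still 0/0.
After 2 applications of L'Hôpital's rule the quotient is (-1/(1 - t)^2)/(12); substituting t = 0 gives -1/12.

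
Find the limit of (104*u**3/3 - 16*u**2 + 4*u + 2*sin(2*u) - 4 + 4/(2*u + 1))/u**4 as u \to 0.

Substitution gives 0/0; apply L'Hôpital's rule 4 times.
After differentiating numerator and denominator 4 times the quotient is (32*sin(2*u) + 1536/(2*u + 1)^5)/(24); at u = 0 this is 64.

64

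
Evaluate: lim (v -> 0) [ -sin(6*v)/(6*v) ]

-1

Substitution gives 0/0.
Write it as (6/(-6))·sin(6v)/(6v); since sin(u)/u → 1, the limit is -1.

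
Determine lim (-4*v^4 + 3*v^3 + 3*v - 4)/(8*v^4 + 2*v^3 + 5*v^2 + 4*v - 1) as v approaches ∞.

Numerator and denominator both have degree 4.
Dividing every term by v^4, all lower-order terms vanish and the limit is the ratio of leading coefficients, -4/(8) = -1/2.

-1/2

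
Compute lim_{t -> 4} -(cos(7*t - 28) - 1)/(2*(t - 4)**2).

Direct substitution gives 0/0.
Apply L'Hôpital: lim (-7*sin(7*t - 28))/(16 - 4*t), still 0/0.
After 2 applications of L'Hôpital's rule the quotient is (-49*cos(7*t - 28))/(-4); substituting t = 4 gives 49/4.

49/4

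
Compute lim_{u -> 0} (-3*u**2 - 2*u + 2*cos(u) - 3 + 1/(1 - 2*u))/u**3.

Substitution gives 0/0 (the numerator vanishes to order 3).
Expand each term to order u^3: the coefficient of u^3 in 2·cos(u) is 0 and in 1/(1 - 2u) is 8.
Lower-order terms cancel with the polynomial part, so the numerator is (8)·u^3 + o(u^3), and the limit is (8)/(1) = 8.

8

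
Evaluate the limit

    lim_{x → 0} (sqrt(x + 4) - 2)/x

A 0/0 form; rationalise with √(4 + x) + √4. This collapses the numerator to x, leaving 1/(√(4 + x) + √4) → 1/(2√4) = 1/4.

1/4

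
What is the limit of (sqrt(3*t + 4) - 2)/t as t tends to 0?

3/4

Substitution gives 0/0. Multiply numerator and denominator by the conjugate √(4 + 3t) + √4.
The numerator becomes (4 + 3t) − 4 = 3t, so the expression simplifies to 3/(√(4 + 3t) + √4).
Letting t → 0 gives 3/(2√4) = 3/4.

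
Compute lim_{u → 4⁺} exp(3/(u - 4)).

∞

As u → 4⁺, 3/(u - 4) → +∞, so e^(3/(u - 4)) → ∞.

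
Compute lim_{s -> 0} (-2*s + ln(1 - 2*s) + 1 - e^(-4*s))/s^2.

Substitution gives 0/0 (the numerator vanishes to order 2).
Expand each term to order s^2: the coefficient of s^2 in −e^(-4s) is -8 and in ln(1 - 2s) is -2.
Lower-order terms cancel with the polynomial part, so the numerator is (-10)·s^2 + o(s^2), and the limit is (-10)/(1) = -10.

-10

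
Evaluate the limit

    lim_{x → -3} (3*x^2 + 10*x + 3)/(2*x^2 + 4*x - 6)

1

Since x = -3 makes numerator and denominator zero, (x + 3) divides both.
Cancelling it gives (3*x + 1)/(2*x - 2); now plug in x = -3 to get 1.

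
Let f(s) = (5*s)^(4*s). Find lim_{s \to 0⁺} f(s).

1

Base → 0⁺ and exponent → 0⁺: a 0^0 form.
Take logs: 4s·ln(5s). This is 0·(−∞); rewriting as ln(5s)/(1/(4s)) and applying L'Hôpital gives 0.
Hence the limit is e^0 = 1.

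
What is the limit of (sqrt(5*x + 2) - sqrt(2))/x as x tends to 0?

Substitution gives 0/0. Multiply numerator and denominator by the conjugate √(2 + 5x) + √2.
The numerator becomes (2 + 5x) − 2 = 5x, so the expression simplifies to 5/(√(2 + 5x) + √2).
Letting x → 0 gives 5/(2√2) = 5*√(2)/4.

5*√(2)/4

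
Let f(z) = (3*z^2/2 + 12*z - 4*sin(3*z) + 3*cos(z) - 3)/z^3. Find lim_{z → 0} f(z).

18

Substitution gives 0/0; apply L'Hôpital's rule 3 times.
After differentiating numerator and denominator 3 times the quotient is (3*sin(z) + 108*cos(3*z))/(6); at z = 0 this is 18.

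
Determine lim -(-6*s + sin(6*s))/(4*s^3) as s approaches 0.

9

Direct substitution gives 0/0.
Apply L'Hôpital: lim (6*cos(6*s) - 6)/(-12*s^2), still 0/0.
Apply L'Hôpital: lim (-36*sin(6*s))/(-24*s), still 0/0.
After 3 applications of L'Hôpital's rule the quotient is (-216*cos(6*s))/(-24); substituting s = 0 gives 9.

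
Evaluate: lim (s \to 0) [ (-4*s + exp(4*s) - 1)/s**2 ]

8

Direct substitution gives 0/0.
Apply L'Hôpital: lim (4*e^(4*s) - 4)/(2*s), still 0/0.
After 2 applications of L'Hôpital's rule the quotient is (16*e^(4*s))/(2); substituting s = 0 gives 8.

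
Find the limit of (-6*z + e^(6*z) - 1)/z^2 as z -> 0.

Direct substitution gives 0/0.
Apply L'Hôpital: lim (6*e^(6*z) - 6)/(2*z), still 0/0.
After 2 applications of L'Hôpital's rule the quotient is (36*e^(6*z))/(2); substituting z = 0 gives 18.

18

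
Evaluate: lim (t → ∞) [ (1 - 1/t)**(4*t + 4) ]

e^(-4)

Let L be the limit and take ln: ln L = lim (4t + 4)·ln(1 - 1/t) = lim (4t + 4)·(-1/t + O(1/t²)) = -4.
Hence L = e^(-4).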